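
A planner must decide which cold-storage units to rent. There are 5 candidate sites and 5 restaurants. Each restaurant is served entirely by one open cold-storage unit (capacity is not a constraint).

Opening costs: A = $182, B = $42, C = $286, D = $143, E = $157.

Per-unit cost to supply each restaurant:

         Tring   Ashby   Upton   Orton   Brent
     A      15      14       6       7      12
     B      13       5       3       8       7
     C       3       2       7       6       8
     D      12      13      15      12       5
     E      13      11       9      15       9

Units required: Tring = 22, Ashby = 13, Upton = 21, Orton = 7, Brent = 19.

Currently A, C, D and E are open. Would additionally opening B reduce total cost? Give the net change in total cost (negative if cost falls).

Yes — net change −21 (cost falls by 21).

Current service cost with {A, C, D, E}: 355.
Adding B: each restaurant re-picks its cheapest; new service cost 292, saving 63.
Extra fixed cost: 42. Net change = 42 − 63 = -21.
(Totals: 1123 → 1102.)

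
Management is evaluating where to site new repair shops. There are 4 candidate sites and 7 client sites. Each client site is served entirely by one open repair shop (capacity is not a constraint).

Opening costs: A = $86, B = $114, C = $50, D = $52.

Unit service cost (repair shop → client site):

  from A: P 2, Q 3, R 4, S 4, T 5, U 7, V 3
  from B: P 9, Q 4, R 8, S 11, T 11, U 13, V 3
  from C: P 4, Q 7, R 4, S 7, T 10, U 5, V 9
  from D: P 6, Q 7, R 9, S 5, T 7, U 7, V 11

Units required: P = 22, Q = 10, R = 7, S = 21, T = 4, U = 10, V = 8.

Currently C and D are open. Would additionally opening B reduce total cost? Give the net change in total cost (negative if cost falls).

No — net change +36 (cost rises by 36).

Current service cost with {C, D}: 441.
Adding B: each client site re-picks its cheapest; new service cost 363, saving 78.
Extra fixed cost: 114. Net change = 114 − 78 = 36.
(Totals: 543 → 579.)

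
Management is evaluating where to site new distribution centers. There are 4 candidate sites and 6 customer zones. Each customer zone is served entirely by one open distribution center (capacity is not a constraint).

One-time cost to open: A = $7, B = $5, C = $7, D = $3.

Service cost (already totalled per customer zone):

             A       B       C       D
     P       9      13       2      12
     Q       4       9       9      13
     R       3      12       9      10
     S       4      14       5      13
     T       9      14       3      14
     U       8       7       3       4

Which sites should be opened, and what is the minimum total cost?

Open A and C; minimum total cost 33.

For any fixed open set, each customer zone goes to its cheapest open site; total = fixed + service.
{A, C}: P→C 2, Q→A 4, R→A 3, S→A 4, T→C 3, U→C 3. Service 19; fixed 14; total 33.
{A, C, D}: P→C 2, Q→A 4, R→A 3, S→A 4, T→C 3, U→C 3. Service 19; fixed 17; total 36.
{A, B, C}: service 19 + fixed 19 = 38
{A, B, C, D}: service 19 + fixed 22 = 41
(All 15 nonempty subsets were checked; A and C is lowest.)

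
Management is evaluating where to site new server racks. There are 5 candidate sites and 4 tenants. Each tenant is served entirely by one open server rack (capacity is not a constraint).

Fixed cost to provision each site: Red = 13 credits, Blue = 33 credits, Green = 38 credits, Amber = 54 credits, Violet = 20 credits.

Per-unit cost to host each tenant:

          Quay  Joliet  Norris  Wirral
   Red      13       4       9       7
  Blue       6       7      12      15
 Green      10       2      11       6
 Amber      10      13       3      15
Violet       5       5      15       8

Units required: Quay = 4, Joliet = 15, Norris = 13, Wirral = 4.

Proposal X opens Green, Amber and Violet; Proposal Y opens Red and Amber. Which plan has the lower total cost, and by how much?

Proposal X: {Green, Amber, Violet}: Quay→Violet 5·4=20, Joliet→Green 2·15=30, Norris→Amber 3·13=39, Wirral→Green 6·4=24. Service 113; fixed 112; total 225.
Proposal Y: {Red, Amber}: Quay→Amber 10·4=40, Joliet→Red 4·15=60, Norris→Amber 3·13=39, Wirral→Red 7·4=28. Service 167; fixed 67; total 234.
Difference: |225 − 234| = 9.

Proposal X is cheaper by 9.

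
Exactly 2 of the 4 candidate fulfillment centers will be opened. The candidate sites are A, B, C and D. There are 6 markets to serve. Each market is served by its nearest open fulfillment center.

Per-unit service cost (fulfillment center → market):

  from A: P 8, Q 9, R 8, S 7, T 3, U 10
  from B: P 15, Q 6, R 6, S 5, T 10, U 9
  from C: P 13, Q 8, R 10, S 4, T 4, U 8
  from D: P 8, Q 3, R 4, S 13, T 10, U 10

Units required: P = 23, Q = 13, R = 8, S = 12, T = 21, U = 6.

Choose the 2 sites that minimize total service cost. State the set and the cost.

Choose C and D; total service cost 435.

With exactly 2 open, each market uses its cheapest among the chosen.
{C, D}: P→D 8·23=184, Q→D 3·13=39, R→D 4·8=32, S→C 4·12=48, T→C 4·21=84, U→C 8·6=48. Service cost 435.
{A, D}: service cost 462
{A, B}: service cost 487
Among all 6 size-2 choices, {C, D} is lowest.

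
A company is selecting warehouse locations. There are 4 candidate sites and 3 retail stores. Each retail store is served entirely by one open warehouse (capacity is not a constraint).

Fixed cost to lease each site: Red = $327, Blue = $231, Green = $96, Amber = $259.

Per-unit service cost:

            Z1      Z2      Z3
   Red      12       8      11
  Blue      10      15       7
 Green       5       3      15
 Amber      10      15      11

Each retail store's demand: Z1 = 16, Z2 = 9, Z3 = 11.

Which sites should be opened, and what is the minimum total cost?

For any fixed open set, each retail store goes to its cheapest open site; total = fixed + service.
{Green}: Z1→Green 5·16=80, Z2→Green 3·9=27, Z3→Green 15·11=165. Service 272; fixed 96; total 368.
{Blue, Green}: service 184 + fixed 327 = 511
{Green, Amber}: service 228 + fixed 355 = 583
{Red, Blue, Green, Amber}: service 184 + fixed 913 = 1097
No other subset beats 368.

Open Green only; minimum total cost 368.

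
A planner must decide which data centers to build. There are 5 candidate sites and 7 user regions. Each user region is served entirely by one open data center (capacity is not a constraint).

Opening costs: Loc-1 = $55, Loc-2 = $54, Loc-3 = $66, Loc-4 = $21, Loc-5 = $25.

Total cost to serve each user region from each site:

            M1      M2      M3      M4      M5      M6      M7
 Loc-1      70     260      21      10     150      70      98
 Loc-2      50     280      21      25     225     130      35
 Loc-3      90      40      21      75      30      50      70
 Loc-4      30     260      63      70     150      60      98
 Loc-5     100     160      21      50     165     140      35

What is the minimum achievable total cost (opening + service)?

For any fixed open set, each user region goes to its cheapest open site; total = fixed + service.
{Loc-3, Loc-4, Loc-5}: M1→Loc-4 30, M2→Loc-3 40, M3→Loc-3 21, M4→Loc-5 50, M5→Loc-3 30, M6→Loc-3 50, M7→Loc-5 35. Service 256; fixed 112; total 368.
{Loc-2, Loc-3}: M1→Loc-2 50, M2→Loc-3 40, M3→Loc-2 21, M4→Loc-2 25, M5→Loc-3 30, M6→Loc-3 50, M7→Loc-2 35. Service 251; fixed 120; total 371.
{Loc-2, Loc-3, Loc-4}: service 231 + fixed 141 = 372
{Loc-1, Loc-2, Loc-3, Loc-4, Loc-5}: service 216 + fixed 221 = 437
No other subset beats 368.

Minimum total cost: 368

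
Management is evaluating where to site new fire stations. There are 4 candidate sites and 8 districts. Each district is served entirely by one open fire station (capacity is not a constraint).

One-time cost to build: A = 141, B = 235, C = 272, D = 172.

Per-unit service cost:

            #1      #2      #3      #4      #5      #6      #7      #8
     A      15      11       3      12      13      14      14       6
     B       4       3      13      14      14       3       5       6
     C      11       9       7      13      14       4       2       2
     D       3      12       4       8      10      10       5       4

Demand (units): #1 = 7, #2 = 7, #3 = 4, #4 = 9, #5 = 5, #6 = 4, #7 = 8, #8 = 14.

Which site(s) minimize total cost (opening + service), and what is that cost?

For any fixed open set, each district goes to its cheapest open site; total = fixed + service.
{D}: #1→D 3·7=21, #2→D 12·7=84, #3→D 4·4=16, #4→D 8·9=72, #5→D 10·5=50, #6→D 10·4=40, #7→D 5·8=40, #8→D 4·14=56. Service 379; fixed 172; total 551.
{B}: service 433 + fixed 235 = 668
{A, D}: service 368 + fixed 313 = 681
{A, B, C, D}: service 232 + fixed 820 = 1052
(All 15 nonempty subsets were checked; D only is lowest.)

Open D only; minimum total cost 551.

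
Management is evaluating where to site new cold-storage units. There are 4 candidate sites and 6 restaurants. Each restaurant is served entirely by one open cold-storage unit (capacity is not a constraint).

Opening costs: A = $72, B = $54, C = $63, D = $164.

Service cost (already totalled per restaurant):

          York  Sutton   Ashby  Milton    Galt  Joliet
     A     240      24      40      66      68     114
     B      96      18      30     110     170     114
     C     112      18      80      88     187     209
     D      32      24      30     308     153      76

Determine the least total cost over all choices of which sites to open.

Minimum total cost: 518

For any fixed open set, each restaurant goes to its cheapest open site; total = fixed + service.
{A, B}: York→B 96, Sutton→B 18, Ashby→B 30, Milton→A 66, Galt→A 68, Joliet→A 114. Service 392; fixed 126; total 518.
{A, D}: service 296 + fixed 236 = 532
{A, C}: service 418 + fixed 135 = 553
{A, B, C, D}: service 290 + fixed 353 = 643
No other subset beats 518.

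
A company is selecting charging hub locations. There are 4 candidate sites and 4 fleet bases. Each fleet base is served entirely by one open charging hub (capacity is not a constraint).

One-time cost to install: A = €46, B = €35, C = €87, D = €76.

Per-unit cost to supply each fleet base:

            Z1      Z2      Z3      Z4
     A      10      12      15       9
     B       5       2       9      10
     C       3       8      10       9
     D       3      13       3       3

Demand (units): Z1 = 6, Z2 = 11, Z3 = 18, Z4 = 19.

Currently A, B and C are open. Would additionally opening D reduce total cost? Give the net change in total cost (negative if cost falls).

Yes — net change −146 (cost falls by 146).

Current service cost with {A, B, C}: 373.
Adding D: each fleet base re-picks its cheapest; new service cost 151, saving 222.
Extra fixed cost: 76. Net change = 76 − 222 = -146.
(Totals: 541 → 395.)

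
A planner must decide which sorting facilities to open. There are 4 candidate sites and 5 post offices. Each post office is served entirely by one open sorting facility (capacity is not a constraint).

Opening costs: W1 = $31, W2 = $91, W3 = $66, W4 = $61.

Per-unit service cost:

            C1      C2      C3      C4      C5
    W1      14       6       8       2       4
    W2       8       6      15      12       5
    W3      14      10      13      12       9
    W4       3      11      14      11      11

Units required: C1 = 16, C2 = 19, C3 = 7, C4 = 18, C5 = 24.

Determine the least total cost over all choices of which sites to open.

Minimum total cost: 442

For any fixed open set, each post office goes to its cheapest open site; total = fixed + service.
{W1, W4}: C1→W4 3·16=48, C2→W1 6·19=114, C3→W1 8·7=56, C4→W1 2·18=36, C5→W1 4·24=96. Service 350; fixed 92; total 442.
{W1, W3, W4}: service 350 + fixed 158 = 508
{W1, W2, W4}: service 350 + fixed 183 = 533
{W1, W2, W3, W4}: service 350 + fixed 249 = 599
No other subset beats 442.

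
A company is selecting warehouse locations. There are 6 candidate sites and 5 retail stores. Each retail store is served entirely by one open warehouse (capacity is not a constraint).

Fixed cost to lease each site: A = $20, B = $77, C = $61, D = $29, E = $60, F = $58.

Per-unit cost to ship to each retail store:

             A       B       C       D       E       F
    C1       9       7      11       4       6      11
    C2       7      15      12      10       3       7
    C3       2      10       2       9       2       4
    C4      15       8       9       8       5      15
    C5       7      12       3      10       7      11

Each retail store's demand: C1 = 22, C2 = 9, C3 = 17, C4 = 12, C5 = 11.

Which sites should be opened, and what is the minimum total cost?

For any fixed open set, each retail store goes to its cheapest open site; total = fixed + service.
{D, E}: C1→D 4·22=88, C2→E 3·9=27, C3→E 2·17=34, C4→E 5·12=60, C5→E 7·11=77. Service 286; fixed 89; total 375.
{E}: C1→E 6·22=132, C2→E 3·9=27, C3→E 2·17=34, C4→E 5·12=60, C5→E 7·11=77. Service 330; fixed 60; total 390.
{C, D, E}: C1→D 4·22=88, C2→E 3·9=27, C3→C 2·17=34, C4→E 5·12=60, C5→C 3·11=33. Service 242; fixed 150; total 392.
{A, B, C, D, E, F}: C1→D 4·22=88, C2→E 3·9=27, C3→A 2·17=34, C4→E 5·12=60, C5→C 3·11=33. Service 242; fixed 305; total 547.
No other subset beats 375.

Open D and E; minimum total cost 375.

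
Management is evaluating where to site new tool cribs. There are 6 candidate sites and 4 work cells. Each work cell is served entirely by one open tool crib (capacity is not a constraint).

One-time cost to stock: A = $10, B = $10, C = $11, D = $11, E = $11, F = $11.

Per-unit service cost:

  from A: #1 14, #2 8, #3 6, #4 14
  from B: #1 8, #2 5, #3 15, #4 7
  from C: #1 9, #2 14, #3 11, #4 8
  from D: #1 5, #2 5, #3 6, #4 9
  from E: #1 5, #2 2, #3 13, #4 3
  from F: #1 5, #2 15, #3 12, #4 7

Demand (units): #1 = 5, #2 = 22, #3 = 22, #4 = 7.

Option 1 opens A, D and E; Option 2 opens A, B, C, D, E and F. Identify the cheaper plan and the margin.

Option 1: {A, D, E}: #1→D 5·5=25, #2→E 2·22=44, #3→A 6·22=132, #4→E 3·7=21. Service 222; fixed 32; total 254.
Option 2: {A, B, C, D, E, F}: #1→D 5·5=25, #2→E 2·22=44, #3→A 6·22=132, #4→E 3·7=21. Service 222; fixed 64; total 286.
Difference: |254 − 286| = 32.

Option 1 is cheaper by 32.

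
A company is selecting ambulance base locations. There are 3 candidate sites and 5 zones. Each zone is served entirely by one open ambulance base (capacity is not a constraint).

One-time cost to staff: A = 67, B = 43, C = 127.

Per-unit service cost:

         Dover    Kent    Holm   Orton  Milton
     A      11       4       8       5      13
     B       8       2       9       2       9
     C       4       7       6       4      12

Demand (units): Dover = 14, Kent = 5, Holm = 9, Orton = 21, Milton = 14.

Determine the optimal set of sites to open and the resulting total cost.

Open B only; minimum total cost 414.

For any fixed open set, each zone goes to its cheapest open site; total = fixed + service.
{B}: Dover→B 8·14=112, Kent→B 2·5=10, Holm→B 9·9=81, Orton→B 2·21=42, Milton→B 9·14=126. Service 371; fixed 43; total 414.
{B, C}: service 288 + fixed 170 = 458
{A, B}: service 362 + fixed 110 = 472
{A, B, C}: service 288 + fixed 237 = 525
(All 7 nonempty subsets were checked; B only is lowest.)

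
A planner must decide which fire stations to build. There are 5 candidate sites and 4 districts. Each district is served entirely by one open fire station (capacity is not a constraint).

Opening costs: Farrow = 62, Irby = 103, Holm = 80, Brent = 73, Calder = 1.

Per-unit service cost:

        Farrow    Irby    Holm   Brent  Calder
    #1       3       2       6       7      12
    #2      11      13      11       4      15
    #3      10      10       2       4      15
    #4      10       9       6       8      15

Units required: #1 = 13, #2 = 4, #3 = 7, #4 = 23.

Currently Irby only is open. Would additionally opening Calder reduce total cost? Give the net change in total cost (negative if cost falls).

Current service cost with {Irby}: 355.
Adding Calder: each district re-picks its cheapest; new service cost 355, saving 0.
Extra fixed cost: 1. Net change = 1 − 0 = 1.
(Totals: 458 → 459.)

No — net change +1 (cost rises by 1).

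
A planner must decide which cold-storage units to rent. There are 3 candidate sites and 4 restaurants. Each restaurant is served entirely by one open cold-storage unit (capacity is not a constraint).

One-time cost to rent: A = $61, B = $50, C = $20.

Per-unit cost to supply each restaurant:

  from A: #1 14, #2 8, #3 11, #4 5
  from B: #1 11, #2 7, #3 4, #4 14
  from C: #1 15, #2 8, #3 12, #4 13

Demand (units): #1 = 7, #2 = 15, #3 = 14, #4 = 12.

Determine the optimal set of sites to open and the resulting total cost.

Open A and B; minimum total cost 409.

For any fixed open set, each restaurant goes to its cheapest open site; total = fixed + service.
{A, B}: #1→B 11·7=77, #2→B 7·15=105, #3→B 4·14=56, #4→A 5·12=60. Service 298; fixed 111; total 409.
{A, B, C}: #1→B 11·7=77, #2→B 7·15=105, #3→B 4·14=56, #4→A 5·12=60. Service 298; fixed 131; total 429.
{B}: #1→B 11·7=77, #2→B 7·15=105, #3→B 4·14=56, #4→B 14·12=168. Service 406; fixed 50; total 456.
{C}: service 549 + fixed 20 = 569
No other subset beats 409.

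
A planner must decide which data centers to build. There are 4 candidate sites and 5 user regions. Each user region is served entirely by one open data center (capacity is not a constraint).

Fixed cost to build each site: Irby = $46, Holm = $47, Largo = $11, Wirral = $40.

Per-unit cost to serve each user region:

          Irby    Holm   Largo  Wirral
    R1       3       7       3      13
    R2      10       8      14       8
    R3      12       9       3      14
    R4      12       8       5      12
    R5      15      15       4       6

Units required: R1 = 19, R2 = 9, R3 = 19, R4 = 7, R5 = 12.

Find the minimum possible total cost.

Minimum total cost: 320

For any fixed open set, each user region goes to its cheapest open site; total = fixed + service.
{Largo, Wirral}: R1→Largo 3·19=57, R2→Wirral 8·9=72, R3→Largo 3·19=57, R4→Largo 5·7=35, R5→Largo 4·12=48. Service 269; fixed 51; total 320.
{Holm, Largo}: service 269 + fixed 58 = 327
{Largo}: service 323 + fixed 11 = 334
{Irby, Holm, Largo, Wirral}: service 269 + fixed 144 = 413
No other subset beats 320.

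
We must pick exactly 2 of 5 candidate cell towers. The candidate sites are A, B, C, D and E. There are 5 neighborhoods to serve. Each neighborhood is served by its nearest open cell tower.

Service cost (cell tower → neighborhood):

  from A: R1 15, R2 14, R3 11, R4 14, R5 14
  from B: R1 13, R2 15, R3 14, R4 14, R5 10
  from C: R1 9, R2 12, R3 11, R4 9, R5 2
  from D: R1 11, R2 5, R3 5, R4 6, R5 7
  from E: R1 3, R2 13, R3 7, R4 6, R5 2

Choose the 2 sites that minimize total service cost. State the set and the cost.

With exactly 2 open, each neighborhood uses its cheapest among the chosen.
{D, E}: R1→E 3, R2→D 5, R3→D 5, R4→D 6, R5→E 2. Service cost 21.
{C, D}: service cost 27
{C, E}: service cost 30
Among all 10 size-2 choices, {D, E} is lowest.

Choose D and E; total service cost 21.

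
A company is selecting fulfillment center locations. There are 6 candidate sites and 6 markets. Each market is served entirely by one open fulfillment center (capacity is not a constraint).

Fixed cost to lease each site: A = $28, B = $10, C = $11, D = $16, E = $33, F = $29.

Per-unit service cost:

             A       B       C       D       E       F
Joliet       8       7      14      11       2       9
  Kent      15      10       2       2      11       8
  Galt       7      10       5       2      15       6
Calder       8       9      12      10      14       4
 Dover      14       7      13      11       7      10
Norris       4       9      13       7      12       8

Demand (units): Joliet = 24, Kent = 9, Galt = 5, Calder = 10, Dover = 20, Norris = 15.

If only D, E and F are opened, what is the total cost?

Total cost: 439

Each market is assigned to its cheapest site among the open ones.
{D, E, F}: Joliet→E 2·24=48, Kent→D 2·9=18, Galt→D 2·5=10, Calder→F 4·10=40, Dover→E 7·20=140, Norris→D 7·15=105. Service 361; fixed 78; total 439.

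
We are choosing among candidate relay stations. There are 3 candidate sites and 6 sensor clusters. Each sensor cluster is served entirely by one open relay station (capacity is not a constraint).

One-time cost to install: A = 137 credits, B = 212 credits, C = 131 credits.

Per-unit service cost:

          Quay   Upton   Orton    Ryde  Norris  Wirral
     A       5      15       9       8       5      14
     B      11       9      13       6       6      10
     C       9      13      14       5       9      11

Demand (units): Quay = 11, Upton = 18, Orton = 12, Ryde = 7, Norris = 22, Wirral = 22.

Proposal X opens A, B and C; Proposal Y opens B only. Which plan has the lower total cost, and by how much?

Proposal X: {A, B, C}: Quay→A 5·11=55, Upton→B 9·18=162, Orton→A 9·12=108, Ryde→C 5·7=35, Norris→A 5·22=110, Wirral→B 10·22=220. Service 690; fixed 480; total 1170.
Proposal Y: {B}: Quay→B 11·11=121, Upton→B 9·18=162, Orton→B 13·12=156, Ryde→B 6·7=42, Norris→B 6·22=132, Wirral→B 10·22=220. Service 833; fixed 212; total 1045.
Difference: |1170 − 1045| = 125.

Proposal Y is cheaper by 125.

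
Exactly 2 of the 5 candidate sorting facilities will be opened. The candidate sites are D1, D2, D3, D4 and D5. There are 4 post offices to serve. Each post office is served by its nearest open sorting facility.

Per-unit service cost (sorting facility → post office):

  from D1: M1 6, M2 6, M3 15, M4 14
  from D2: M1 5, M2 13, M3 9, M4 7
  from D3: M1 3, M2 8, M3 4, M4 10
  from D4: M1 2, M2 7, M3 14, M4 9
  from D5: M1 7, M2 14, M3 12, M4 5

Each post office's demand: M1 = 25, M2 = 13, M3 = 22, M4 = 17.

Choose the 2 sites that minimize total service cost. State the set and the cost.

Choose D3 and D5; total service cost 352.

With exactly 2 open, each post office uses its cheapest among the chosen.
{D3, D5}: M1→D3 3·25=75, M2→D3 8·13=104, M3→D3 4·22=88, M4→D5 5·17=85. Service cost 352.
{D3, D4}: service cost 382
{D2, D3}: service cost 386
Among all 10 size-2 choices, {D3, D5} is lowest.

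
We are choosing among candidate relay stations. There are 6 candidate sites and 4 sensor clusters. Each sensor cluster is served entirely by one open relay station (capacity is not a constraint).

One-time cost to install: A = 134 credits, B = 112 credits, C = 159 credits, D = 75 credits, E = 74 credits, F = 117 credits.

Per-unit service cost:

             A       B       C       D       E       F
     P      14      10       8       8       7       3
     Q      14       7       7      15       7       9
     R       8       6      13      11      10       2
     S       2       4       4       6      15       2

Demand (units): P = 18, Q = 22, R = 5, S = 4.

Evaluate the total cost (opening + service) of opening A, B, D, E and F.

Each sensor cluster is assigned to its cheapest site among the open ones.
{A, B, D, E, F}: P→F 3·18=54, Q→B 7·22=154, R→F 2·5=10, S→A 2·4=8. Service 226; fixed 512; total 738.

Total cost: 738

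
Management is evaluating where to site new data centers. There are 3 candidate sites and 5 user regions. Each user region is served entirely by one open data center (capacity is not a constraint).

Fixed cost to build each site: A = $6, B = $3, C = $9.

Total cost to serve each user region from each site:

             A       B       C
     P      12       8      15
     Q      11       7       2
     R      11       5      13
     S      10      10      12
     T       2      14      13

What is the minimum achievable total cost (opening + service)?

For any fixed open set, each user region goes to its cheapest open site; total = fixed + service.
{A, B}: P→B 8, Q→B 7, R→B 5, S→A 10, T→A 2. Service 32; fixed 9; total 41.
{A, B, C}: service 27 + fixed 18 = 45
{B}: service 44 + fixed 3 = 47
No other subset beats 41.

Minimum total cost: 41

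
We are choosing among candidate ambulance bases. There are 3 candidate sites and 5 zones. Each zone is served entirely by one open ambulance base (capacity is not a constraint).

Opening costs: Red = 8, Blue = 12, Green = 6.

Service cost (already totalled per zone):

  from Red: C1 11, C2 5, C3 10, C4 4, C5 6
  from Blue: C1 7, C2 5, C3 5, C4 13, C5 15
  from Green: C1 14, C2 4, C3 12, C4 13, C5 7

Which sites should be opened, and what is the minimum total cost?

Open Red only; minimum total cost 44.

For any fixed open set, each zone goes to its cheapest open site; total = fixed + service.
{Red}: C1→Red 11, C2→Red 5, C3→Red 10, C4→Red 4, C5→Red 6. Service 36; fixed 8; total 44.
{Red, Blue}: service 27 + fixed 20 = 47
{Red, Green}: service 35 + fixed 14 = 49
{Red, Blue, Green}: service 26 + fixed 26 = 52
(All 7 nonempty subsets were checked; Red only is lowest.)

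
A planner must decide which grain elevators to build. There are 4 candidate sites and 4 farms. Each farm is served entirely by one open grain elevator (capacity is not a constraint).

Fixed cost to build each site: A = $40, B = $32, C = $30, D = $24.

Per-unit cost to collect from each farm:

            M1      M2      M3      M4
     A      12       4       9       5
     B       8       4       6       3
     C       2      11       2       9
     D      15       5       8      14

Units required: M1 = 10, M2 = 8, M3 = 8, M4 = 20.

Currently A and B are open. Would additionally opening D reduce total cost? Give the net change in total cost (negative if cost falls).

Current service cost with {A, B}: 220.
Adding D: each farm re-picks its cheapest; new service cost 220, saving 0.
Extra fixed cost: 24. Net change = 24 − 0 = 24.
(Totals: 292 → 316.)

No — net change +24 (cost rises by 24).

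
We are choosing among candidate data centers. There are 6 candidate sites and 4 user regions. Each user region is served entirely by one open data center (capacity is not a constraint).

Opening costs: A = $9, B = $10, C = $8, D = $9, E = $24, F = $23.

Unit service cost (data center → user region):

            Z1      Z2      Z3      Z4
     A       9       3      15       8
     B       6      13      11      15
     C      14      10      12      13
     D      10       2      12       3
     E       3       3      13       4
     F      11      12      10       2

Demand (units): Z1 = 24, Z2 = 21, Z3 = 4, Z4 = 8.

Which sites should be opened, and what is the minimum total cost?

For any fixed open set, each user region goes to its cheapest open site; total = fixed + service.
{D, E}: Z1→E 3·24=72, Z2→D 2·21=42, Z3→D 12·4=48, Z4→D 3·8=24. Service 186; fixed 33; total 219.
{B, D, E}: service 182 + fixed 43 = 225
{D, E, F}: service 170 + fixed 56 = 226
{A, B, C, D, E, F}: service 170 + fixed 83 = 253
No other subset beats 219.

Open D and E; minimum total cost 219.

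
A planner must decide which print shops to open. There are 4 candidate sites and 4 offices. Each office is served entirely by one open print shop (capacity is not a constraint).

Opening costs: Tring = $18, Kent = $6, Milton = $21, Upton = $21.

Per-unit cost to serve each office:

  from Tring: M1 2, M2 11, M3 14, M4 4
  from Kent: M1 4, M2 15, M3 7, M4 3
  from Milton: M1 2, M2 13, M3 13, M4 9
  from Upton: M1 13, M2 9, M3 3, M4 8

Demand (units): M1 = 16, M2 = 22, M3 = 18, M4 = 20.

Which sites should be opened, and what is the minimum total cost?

For any fixed open set, each office goes to its cheapest open site; total = fixed + service.
{Tring, Kent, Upton}: M1→Tring 2·16=32, M2→Upton 9·22=198, M3→Upton 3·18=54, M4→Kent 3·20=60. Service 344; fixed 45; total 389.
{Kent, Milton, Upton}: service 344 + fixed 48 = 392
{Tring, Upton}: service 364 + fixed 39 = 403
{Tring, Kent, Milton, Upton}: service 344 + fixed 66 = 410
No other subset beats 389.

Open Tring, Kent and Upton; minimum total cost 389.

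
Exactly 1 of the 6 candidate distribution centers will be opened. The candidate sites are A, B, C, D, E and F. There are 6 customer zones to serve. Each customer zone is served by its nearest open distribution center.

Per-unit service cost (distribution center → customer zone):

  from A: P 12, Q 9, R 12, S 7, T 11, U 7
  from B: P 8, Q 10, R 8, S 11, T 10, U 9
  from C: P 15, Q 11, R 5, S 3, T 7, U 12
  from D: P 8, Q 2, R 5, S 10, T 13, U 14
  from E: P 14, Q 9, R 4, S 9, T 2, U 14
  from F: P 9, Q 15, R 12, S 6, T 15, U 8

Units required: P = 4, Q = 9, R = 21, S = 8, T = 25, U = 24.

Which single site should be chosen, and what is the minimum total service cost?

With exactly 1 open, each customer zone uses its cheapest among the chosen.
{E}: P→E 14·4=56, Q→E 9·9=81, R→E 4·21=84, S→E 9·8=72, T→E 2·25=50, U→E 14·24=336. Service cost 679.
{C}: service cost 751
{B}: service cost 844
Among all 6 size-1 choices, {E} is lowest.

Choose E only; total service cost 679.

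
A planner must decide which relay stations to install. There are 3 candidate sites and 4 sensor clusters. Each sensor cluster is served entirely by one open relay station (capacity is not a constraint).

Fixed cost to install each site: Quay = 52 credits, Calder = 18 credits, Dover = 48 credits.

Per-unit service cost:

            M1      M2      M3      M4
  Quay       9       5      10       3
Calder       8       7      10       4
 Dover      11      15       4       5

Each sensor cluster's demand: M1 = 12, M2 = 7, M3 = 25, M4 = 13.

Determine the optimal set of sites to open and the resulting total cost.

For any fixed open set, each sensor cluster goes to its cheapest open site; total = fixed + service.
{Calder, Dover}: M1→Calder 8·12=96, M2→Calder 7·7=49, M3→Dover 4·25=100, M4→Calder 4·13=52. Service 297; fixed 66; total 363.
{Quay, Dover}: M1→Quay 9·12=108, M2→Quay 5·7=35, M3→Dover 4·25=100, M4→Quay 3·13=39. Service 282; fixed 100; total 382.
{Quay, Calder, Dover}: M1→Calder 8·12=96, M2→Quay 5·7=35, M3→Dover 4·25=100, M4→Quay 3·13=39. Service 270; fixed 118; total 388.
{Calder}: service 447 + fixed 18 = 465
No other subset beats 363.

Open Calder and Dover; minimum total cost 363.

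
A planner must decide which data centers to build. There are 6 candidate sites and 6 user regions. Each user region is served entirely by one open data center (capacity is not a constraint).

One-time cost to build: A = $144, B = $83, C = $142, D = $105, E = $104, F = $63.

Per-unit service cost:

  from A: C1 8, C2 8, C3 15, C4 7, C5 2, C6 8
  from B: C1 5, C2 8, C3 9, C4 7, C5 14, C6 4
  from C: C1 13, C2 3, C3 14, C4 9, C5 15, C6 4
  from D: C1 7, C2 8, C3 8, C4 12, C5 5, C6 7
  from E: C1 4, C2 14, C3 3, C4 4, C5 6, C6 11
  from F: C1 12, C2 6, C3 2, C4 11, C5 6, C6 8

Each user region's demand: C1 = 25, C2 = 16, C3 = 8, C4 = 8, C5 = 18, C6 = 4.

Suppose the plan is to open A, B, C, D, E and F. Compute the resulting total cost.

Each user region is assigned to its cheapest site among the open ones.
{A, B, C, D, E, F}: C1→E 4·25=100, C2→C 3·16=48, C3→F 2·8=16, C4→E 4·8=32, C5→A 2·18=36, C6→B 4·4=16. Service 248; fixed 641; total 889.

Total cost: 889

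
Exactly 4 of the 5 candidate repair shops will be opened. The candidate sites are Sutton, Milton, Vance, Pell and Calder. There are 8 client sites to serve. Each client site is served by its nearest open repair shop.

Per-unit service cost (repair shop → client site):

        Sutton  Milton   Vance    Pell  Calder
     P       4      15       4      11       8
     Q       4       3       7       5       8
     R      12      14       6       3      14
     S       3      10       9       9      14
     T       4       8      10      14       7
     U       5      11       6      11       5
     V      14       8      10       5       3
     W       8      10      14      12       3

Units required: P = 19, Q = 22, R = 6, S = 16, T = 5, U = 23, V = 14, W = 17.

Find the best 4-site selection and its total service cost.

With exactly 4 open, each client site uses its cheapest among the chosen.
{Sutton, Milton, Pell, Calder}: P→Sutton 4·19=76, Q→Milton 3·22=66, R→Pell 3·6=18, S→Sutton 3·16=48, T→Sutton 4·5=20, U→Sutton 5·23=115, V→Calder 3·14=42, W→Calder 3·17=51. Service cost 436.
{Sutton, Milton, Vance, Calder}: service cost 454
{Sutton, Vance, Pell, Calder}: service cost 458
Among all 5 size-4 choices, {Sutton, Milton, Pell, Calder} is lowest.

Choose Sutton, Milton, Pell and Calder; total service cost 436.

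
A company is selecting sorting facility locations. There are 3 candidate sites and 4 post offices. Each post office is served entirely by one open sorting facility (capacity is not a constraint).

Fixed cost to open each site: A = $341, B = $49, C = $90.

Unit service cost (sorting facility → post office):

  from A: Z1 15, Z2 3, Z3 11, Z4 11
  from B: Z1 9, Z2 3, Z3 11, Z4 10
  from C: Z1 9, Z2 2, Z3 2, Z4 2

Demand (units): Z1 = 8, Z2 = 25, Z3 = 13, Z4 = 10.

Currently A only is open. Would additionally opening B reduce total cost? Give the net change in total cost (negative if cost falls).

Yes — net change −9 (cost falls by 9).

Current service cost with {A}: 448.
Adding B: each post office re-picks its cheapest; new service cost 390, saving 58.
Extra fixed cost: 49. Net change = 49 − 58 = -9.
(Totals: 789 → 780.)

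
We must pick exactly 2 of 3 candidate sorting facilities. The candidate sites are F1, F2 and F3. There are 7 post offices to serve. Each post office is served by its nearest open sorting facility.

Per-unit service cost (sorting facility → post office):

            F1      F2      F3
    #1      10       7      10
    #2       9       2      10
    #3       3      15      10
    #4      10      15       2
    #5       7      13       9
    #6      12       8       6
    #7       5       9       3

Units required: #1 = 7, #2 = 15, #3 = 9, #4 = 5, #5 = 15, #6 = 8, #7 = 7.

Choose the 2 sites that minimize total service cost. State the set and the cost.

With exactly 2 open, each post office uses its cheapest among the chosen.
{F1, F2}: #1→F2 7·7=49, #2→F2 2·15=30, #3→F1 3·9=27, #4→F1 10·5=50, #5→F1 7·15=105, #6→F2 8·8=64, #7→F1 5·7=35. Service cost 360.
{F2, F3}: service cost 383
{F1, F3}: service cost 416
Among all 3 size-2 choices, {F1, F2} is lowest.

Choose F1 and F2; total service cost 360.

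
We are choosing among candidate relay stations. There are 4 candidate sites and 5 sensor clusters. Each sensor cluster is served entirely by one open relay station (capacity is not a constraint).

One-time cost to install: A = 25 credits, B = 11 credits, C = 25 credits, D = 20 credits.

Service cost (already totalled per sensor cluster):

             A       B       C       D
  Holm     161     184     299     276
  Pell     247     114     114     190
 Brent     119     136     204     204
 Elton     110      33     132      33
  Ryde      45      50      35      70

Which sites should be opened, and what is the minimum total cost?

For any fixed open set, each sensor cluster goes to its cheapest open site; total = fixed + service.
{A, B}: Holm→A 161, Pell→B 114, Brent→A 119, Elton→B 33, Ryde→A 45. Service 472; fixed 36; total 508.
{A, B, C}: service 462 + fixed 61 = 523
{A, B, D}: Holm→A 161, Pell→B 114, Brent→A 119, Elton→B 33, Ryde→A 45. Service 472; fixed 56; total 528.
{A, B, C, D}: service 462 + fixed 81 = 543
No other subset beats 508.

Open A and B; minimum total cost 508.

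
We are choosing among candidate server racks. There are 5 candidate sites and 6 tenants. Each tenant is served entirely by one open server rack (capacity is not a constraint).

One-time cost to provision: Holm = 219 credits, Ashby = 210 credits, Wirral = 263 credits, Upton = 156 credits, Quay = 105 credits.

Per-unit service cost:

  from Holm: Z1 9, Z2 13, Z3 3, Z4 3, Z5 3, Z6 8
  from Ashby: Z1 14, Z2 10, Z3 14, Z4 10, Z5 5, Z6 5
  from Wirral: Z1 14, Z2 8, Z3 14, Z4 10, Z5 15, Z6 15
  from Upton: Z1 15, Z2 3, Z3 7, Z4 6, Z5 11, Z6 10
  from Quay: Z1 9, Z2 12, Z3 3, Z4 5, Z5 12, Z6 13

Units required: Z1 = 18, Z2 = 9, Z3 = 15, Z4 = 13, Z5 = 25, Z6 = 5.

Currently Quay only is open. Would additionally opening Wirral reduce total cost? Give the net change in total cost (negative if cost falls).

No — net change +227 (cost rises by 227).

Current service cost with {Quay}: 745.
Adding Wirral: each tenant re-picks its cheapest; new service cost 709, saving 36.
Extra fixed cost: 263. Net change = 263 − 36 = 227.
(Totals: 850 → 1077.)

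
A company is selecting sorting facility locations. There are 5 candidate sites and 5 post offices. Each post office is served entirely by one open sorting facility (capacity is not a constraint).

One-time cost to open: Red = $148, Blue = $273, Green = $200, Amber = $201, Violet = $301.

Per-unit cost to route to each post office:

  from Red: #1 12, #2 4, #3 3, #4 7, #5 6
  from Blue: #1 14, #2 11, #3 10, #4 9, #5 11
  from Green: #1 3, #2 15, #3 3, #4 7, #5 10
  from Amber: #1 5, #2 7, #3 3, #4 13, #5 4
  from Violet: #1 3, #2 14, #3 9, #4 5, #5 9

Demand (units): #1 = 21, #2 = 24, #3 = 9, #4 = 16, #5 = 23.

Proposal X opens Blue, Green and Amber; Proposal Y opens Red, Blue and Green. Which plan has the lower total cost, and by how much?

Proposal X: {Blue, Green, Amber}: #1→Green 3·21=63, #2→Amber 7·24=168, #3→Green 3·9=27, #4→Green 7·16=112, #5→Amber 4·23=92. Service 462; fixed 674; total 1136.
Proposal Y: {Red, Blue, Green}: #1→Green 3·21=63, #2→Red 4·24=96, #3→Red 3·9=27, #4→Red 7·16=112, #5→Red 6·23=138. Service 436; fixed 621; total 1057.
Difference: |1136 − 1057| = 79.

Proposal Y is cheaper by 79.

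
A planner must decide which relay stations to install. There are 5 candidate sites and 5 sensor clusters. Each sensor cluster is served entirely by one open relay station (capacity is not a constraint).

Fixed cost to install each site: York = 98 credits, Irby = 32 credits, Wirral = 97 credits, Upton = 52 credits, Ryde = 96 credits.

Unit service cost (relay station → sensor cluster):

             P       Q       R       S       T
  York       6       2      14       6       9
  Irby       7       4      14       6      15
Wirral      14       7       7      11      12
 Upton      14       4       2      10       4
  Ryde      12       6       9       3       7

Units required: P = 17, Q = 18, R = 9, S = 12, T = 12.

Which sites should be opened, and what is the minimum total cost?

Open Irby and Upton; minimum total cost 413.

For any fixed open set, each sensor cluster goes to its cheapest open site; total = fixed + service.
{Irby, Upton}: P→Irby 7·17=119, Q→Irby 4·18=72, R→Upton 2·9=18, S→Irby 6·12=72, T→Upton 4·12=48. Service 329; fixed 84; total 413.
{York, Upton}: service 276 + fixed 150 = 426
{York, Irby, Upton}: P→York 6·17=102, Q→York 2·18=36, R→Upton 2·9=18, S→York 6·12=72, T→Upton 4·12=48. Service 276; fixed 182; total 458.
{York, Irby, Wirral, Upton, Ryde}: service 240 + fixed 375 = 615
No other subset beats 413.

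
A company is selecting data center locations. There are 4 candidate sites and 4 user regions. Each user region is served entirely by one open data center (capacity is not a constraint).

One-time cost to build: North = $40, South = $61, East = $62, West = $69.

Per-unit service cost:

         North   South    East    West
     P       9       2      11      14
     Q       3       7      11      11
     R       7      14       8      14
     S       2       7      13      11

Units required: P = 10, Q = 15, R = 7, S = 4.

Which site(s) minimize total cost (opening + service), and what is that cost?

Open North and South; minimum total cost 223.

For any fixed open set, each user region goes to its cheapest open site; total = fixed + service.
{North, South}: P→South 2·10=20, Q→North 3·15=45, R→North 7·7=49, S→North 2·4=8. Service 122; fixed 101; total 223.
{North}: P→North 9·10=90, Q→North 3·15=45, R→North 7·7=49, S→North 2·4=8. Service 192; fixed 40; total 232.
{North, South, East}: service 122 + fixed 163 = 285
{North, South, East, West}: P→South 2·10=20, Q→North 3·15=45, R→North 7·7=49, S→North 2·4=8. Service 122; fixed 232; total 354.
No other subset beats 223.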